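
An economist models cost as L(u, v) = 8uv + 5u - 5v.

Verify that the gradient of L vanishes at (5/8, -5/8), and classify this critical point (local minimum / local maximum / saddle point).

∇L = (8v + 5, 8u - 5); substituting (5/8, -5/8) gives ∇L = (0, 0), so (5/8, -5/8) is indeed a critical point.
The Hessian of L is constant: H = [[0, 8], [8, 0]].
det(H) = 0·0 − 8² = -64.
Since det(H) < 0, H is indefinite and the critical point is a saddle point.

saddle point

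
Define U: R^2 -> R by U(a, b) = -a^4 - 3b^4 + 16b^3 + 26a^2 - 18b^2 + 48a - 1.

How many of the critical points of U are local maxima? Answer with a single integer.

U separates as a function of a plus a function of b, so ∇U=0 decouples.
∂U/∂a = -4(a - 4)(a + 1)(a + 3) = 0 at a ∈ {-3, -1, 4}; ∂U/∂b = -12b(b - 3)(b - 1) = 0 at b ∈ {0, 1, 3}.
The Hessian is diagonal: diag(U_aa, U_bb). Second derivatives: U_aa(-3)=-56, U_aa(-1)=40, U_aa(4)=-140; U_bb(0)=-36, U_bb(1)=24, U_bb(3)=-72.
Local maxima occur where both diagonal entries negative: (-3, 0), (-3, 3), (4, 0), (4, 3). Count: 4.

4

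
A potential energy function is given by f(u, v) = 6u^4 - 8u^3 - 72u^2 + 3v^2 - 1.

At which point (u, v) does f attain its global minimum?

f(u,v) separates as P(u) + Q(v) − 1, so its minimum is min P + min Q − 1.
P'(u) = 24u(u - 3)(u + 2) vanishes at u ∈ {-2, 0, 3}; Q'(v) = 6v vanishes at v ∈ {0}.
Local minima of P (where P''>0): P(-2)=-128, P(3)=-378. Local minima of Q: Q(0)=0.
So the global minimum of f is P(3) + Q(0) − 1 = -378 + 0 − 1 = -379, attained at (3, 0).

(3, 0)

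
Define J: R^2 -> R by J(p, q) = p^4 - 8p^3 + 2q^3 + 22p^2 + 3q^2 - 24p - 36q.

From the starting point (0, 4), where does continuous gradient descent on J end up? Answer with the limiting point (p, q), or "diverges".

(1, 2)

J is separable, so gradient descent decouples: p follows -∂J/∂p, q follows -∂J/∂q.
∂J/∂p = 4(p - 3)(p - 2)(p - 1); at p=0 this is -24, so p increases.
∂J/∂q = 6(q - 2)(q + 3); at q=4 this is 84, so q decreases.
p converges to its nearest critical value 1 (a local min of the p-part); q converges to 2. The iterate converges to (1, 2).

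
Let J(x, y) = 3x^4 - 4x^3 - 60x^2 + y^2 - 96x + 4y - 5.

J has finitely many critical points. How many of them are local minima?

2

J separates as a function of x plus a function of y, so ∇J=0 decouples.
∂J/∂x = 12(x - 4)(x + 1)(x + 2) = 0 at x ∈ {-2, -1, 4}; ∂J/∂y = 2(y + 2) = 0 at y ∈ {-2}.
The Hessian is diagonal: diag(J_xx, J_yy). Second derivatives: J_xx(-2)=72, J_xx(-1)=-60, J_xx(4)=360; J_yy(-2)=2.
Local minima occur where both diagonal entries positive: (-2, -2), (4, -2). Count: 2.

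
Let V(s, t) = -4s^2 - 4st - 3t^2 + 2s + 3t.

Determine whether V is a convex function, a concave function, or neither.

concave

V is quadratic, so its Hessian is the constant matrix H = [[-8, -4], [-4, -6]].
det(H) = 32, tr(H) = -14.
det(H) > 0 and tr(H) < 0, so H is negative definite everywhere: concave.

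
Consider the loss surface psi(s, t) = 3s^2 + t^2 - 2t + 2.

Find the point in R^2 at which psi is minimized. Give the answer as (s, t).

(0, 1)

psi(s,t) separates as P(s) + Q(t) + 2, so its minimum is min P + min Q + 2.
P'(s) = 6s vanishes at s ∈ {0}; Q'(t) = 2(t - 1) vanishes at t ∈ {1}.
Local minima of P (where P''>0): P(0)=0. Local minima of Q: Q(1)=-1.
So the global minimum of psi is P(0) + Q(1) + 2 = 0 − 1 + 2 = 1, attained at (0, 1).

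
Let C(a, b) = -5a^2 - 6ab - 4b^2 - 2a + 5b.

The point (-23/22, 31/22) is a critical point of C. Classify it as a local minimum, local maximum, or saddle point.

The Hessian of C is constant: H = [[-10, -6], [-6, -8]].
det(H) = (-10)·(-8) − (-6)² = 44.
det(H) > 0 and tr(H) = -18 < 0, so H is negative definite and the point is a local maximum.

local maximum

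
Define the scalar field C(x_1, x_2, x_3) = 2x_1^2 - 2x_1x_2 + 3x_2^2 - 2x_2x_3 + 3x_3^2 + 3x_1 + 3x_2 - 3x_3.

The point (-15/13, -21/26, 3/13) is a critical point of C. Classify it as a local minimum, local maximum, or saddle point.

The Hessian is constant: H = [[4, -2, 0], [-2, 6, -2], [0, -2, 6]].
Leading principal minors: Δ₁ = 4, Δ₂ = 20, Δ₃ = 104.
All leading minors are positive, so H is positive definite: a local minimum.

local minimum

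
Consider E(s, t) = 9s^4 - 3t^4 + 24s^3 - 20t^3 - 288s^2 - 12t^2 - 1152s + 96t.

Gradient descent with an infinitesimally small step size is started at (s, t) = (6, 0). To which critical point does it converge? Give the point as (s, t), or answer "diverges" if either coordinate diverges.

(4, -2)

E is separable, so gradient descent decouples: s follows -∂E/∂s, t follows -∂E/∂t.
∂E/∂s = 36(s - 4)(s + 2)(s + 4); at s=6 this is 5760, so s decreases.
∂E/∂t = -12(t - 1)(t + 2)(t + 4); at t=0 this is 96, so t decreases.
s converges to its nearest critical value 4 (a local min of the s-part); t converges to -2. The iterate converges to (4, -2).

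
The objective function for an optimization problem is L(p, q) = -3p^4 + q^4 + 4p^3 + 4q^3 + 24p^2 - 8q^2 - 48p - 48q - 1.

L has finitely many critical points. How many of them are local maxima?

L separates as a function of p plus a function of q, so ∇L=0 decouples.
∂L/∂p = -12(p - 2)(p - 1)(p + 2) = 0 at p ∈ {-2, 1, 2}; ∂L/∂q = 4(q - 2)(q + 2)(q + 3) = 0 at q ∈ {-3, -2, 2}.
The Hessian is diagonal: diag(L_pp, L_qq). Second derivatives: L_pp(-2)=-144, L_pp(1)=36, L_pp(2)=-48; L_qq(-3)=20, L_qq(-2)=-16, L_qq(2)=80.
Local maxima occur where both diagonal entries negative: (-2, -2), (2, -2). Count: 2.

2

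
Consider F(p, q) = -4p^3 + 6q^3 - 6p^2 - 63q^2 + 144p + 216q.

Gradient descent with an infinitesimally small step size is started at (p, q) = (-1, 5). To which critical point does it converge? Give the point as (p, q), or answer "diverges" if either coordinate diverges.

(-4, 4)

F is separable, so gradient descent decouples: p follows -∂F/∂p, q follows -∂F/∂q.
∂F/∂p = -12(p - 3)(p + 4); at p=-1 this is 144, so p decreases.
∂F/∂q = 18(q - 4)(q - 3); at q=5 this is 36, so q decreases.
p converges to its nearest critical value -4 (a local min of the p-part); q converges to 4. The iterate converges to (-4, 4).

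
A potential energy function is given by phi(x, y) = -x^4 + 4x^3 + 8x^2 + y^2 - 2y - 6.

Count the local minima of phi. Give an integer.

1

phi separates as a function of x plus a function of y, so ∇phi=0 decouples.
∂phi/∂x = -4x(x - 4)(x + 1) = 0 at x ∈ {-1, 0, 4}; ∂phi/∂y = 2(y - 1) = 0 at y ∈ {1}.
The Hessian is diagonal: diag(phi_xx, phi_yy). Second derivatives: phi_xx(-1)=-20, phi_xx(0)=16, phi_xx(4)=-80; phi_yy(1)=2.
Local minima occur where both diagonal entries positive: (0, 1). Count: 1.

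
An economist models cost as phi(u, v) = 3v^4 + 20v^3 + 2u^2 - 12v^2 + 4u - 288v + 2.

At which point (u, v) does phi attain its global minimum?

(-1, 2)

phi(u,v) separates as P(u) + Q(v) + 2, so its minimum is min P + min Q + 2.
P'(u) = 4u + 4 vanishes at u ∈ {-1}; Q'(v) = 12(v - 2)(v + 3)(v + 4) vanishes at v ∈ {-4, -3, 2}.
Local minima of P (where P''>0): P(-1)=-2. Local minima of Q: Q(-4)=448, Q(2)=-416.
So the global minimum of phi is P(-1) + Q(2) + 2 = -2 − 416 + 2 = -416, attained at (-1, 2).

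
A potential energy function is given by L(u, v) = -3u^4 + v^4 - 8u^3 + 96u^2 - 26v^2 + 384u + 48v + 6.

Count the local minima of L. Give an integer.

L separates as a function of u plus a function of v, so ∇L=0 decouples.
∂L/∂u = -12(u - 4)(u + 2)(u + 4) = 0 at u ∈ {-4, -2, 4}; ∂L/∂v = 4(v - 3)(v - 1)(v + 4) = 0 at v ∈ {-4, 1, 3}.
The Hessian is diagonal: diag(L_uu, L_vv). Second derivatives: L_uu(-4)=-192, L_uu(-2)=144, L_uu(4)=-576; L_vv(-4)=140, L_vv(1)=-40, L_vv(3)=56.
Local minima occur where both diagonal entries positive: (-2, -4), (-2, 3). Count: 2.

2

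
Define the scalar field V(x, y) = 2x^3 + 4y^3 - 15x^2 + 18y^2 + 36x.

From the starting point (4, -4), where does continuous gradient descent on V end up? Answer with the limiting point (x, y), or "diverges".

V is separable, so gradient descent decouples: x follows -∂V/∂x, y follows -∂V/∂y.
∂V/∂x = 6(x - 3)(x - 2); at x=4 this is 12, so x decreases.
∂V/∂y = 12y(y + 3); at y=-4 this is 48, so y decreases.
The y-coordinate has no critical point in that direction and runs off to infinity.

diverges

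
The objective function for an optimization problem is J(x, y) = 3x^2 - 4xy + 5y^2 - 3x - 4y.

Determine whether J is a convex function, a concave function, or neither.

J is quadratic, so its Hessian is the constant matrix H = [[6, -4], [-4, 10]].
det(H) = 44, tr(H) = 16.
det(H) > 0 and tr(H) > 0, so H is positive definite everywhere: convex.

convex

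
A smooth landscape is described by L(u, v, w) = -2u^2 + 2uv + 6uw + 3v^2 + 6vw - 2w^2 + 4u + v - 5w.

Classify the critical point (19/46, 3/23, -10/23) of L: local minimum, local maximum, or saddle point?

The Hessian is constant: H = [[-4, 2, 6], [2, 6, 6], [6, 6, -4]].
Leading principal minors: Δ₁ = -4, Δ₂ = -28, Δ₃ = 184.
The minors fit neither the all-positive nor the alternating-sign pattern, so H is indefinite: a saddle point.

saddle point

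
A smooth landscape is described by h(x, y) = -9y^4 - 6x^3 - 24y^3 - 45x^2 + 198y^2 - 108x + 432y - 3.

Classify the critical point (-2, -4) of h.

local maximum

The mixed partial ∂²h/∂x∂y is 0, so the Hessian at any point is diag(h_xx, h_yy) = diag(-18(2x + 5), 36(-3y^2 - 4y + 11)).
At (-2, -4): H = diag(-18, -756).
Both eigenvalues are negative, so H is negative definite: a local maximum.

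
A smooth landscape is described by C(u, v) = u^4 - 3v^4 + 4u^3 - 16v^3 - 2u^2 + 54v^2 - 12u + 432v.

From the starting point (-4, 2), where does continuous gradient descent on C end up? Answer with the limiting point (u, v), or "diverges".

C is separable, so gradient descent decouples: u follows -∂C/∂u, v follows -∂C/∂v.
∂C/∂u = 4(u - 1)(u + 1)(u + 3); at u=-4 this is -60, so u increases.
∂C/∂v = -12(v - 3)(v + 3)(v + 4); at v=2 this is 360, so v decreases.
u converges to its nearest critical value -3 (a local min of the u-part); v converges to -3. The iterate converges to (-3, -3).

(-3, -3)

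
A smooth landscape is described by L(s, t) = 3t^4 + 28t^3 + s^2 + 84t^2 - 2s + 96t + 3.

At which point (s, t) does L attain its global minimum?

(1, -4)

L(s,t) separates as P(s) + Q(t) + 3, so its minimum is min P + min Q + 3.
P'(s) = 2s - 2 vanishes at s ∈ {1}; Q'(t) = 12(t + 1)(t + 2)(t + 4) vanishes at t ∈ {-4, -2, -1}.
Local minima of P (where P''>0): P(1)=-1. Local minima of Q: Q(-4)=-64, Q(-1)=-37.
So the global minimum of L is P(1) + Q(-4) + 3 = -1 − 64 + 3 = -62, attained at (1, -4).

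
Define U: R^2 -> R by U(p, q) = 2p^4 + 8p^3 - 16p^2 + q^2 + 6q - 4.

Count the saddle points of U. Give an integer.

1

U separates as a function of p plus a function of q, so ∇U=0 decouples.
∂U/∂p = 8p(p - 1)(p + 4) = 0 at p ∈ {-4, 0, 1}; ∂U/∂q = 2(q + 3) = 0 at q ∈ {-3}.
The Hessian is diagonal: diag(U_pp, U_qq). Second derivatives: U_pp(-4)=160, U_pp(0)=-32, U_pp(1)=40; U_qq(-3)=2.
Saddle points occur where the two diagonal entries have opposite signs: (0, -3). Count: 1.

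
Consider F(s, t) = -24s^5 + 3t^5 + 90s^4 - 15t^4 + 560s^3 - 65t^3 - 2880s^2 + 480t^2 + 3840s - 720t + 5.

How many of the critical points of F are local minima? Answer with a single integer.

F separates as a function of s plus a function of t, so ∇F=0 decouples.
∂F/∂s = -120(s - 4)(s - 2)(s - 1)(s + 4) = 0 at s ∈ {-4, 1, 2, 4}; ∂F/∂t = 15(t - 4)(t - 3)(t - 1)(t + 4) = 0 at t ∈ {-4, 1, 3, 4}.
The Hessian is diagonal: diag(F_ss, F_tt). Second derivatives: F_ss(-4)=28800, F_ss(1)=-1800, F_ss(2)=1440, F_ss(4)=-5760; F_tt(-4)=-4200, F_tt(1)=450, F_tt(3)=-210, F_tt(4)=360.
Local minima occur where both diagonal entries positive: (-4, 1), (-4, 4), (2, 1), (2, 4). Count: 4.

4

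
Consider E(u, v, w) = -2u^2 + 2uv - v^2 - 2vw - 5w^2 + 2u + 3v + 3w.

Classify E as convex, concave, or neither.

concave

E is quadratic, so its Hessian is the constant matrix H = [[-4, 2, 0], [2, -2, -2], [0, -2, -10]].
Leading principal minors: -4, 4, -24.
Signs alternate −, +, − ⇒ H ≺ 0 ⇒ concave.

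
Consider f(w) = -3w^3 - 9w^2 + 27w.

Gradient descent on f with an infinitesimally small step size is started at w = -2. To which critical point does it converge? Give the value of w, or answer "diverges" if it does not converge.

-3

f'(w) = -9(w - 1)(w + 3), so f'(-2) = 27.
Gradient descent moves in the -f' direction, i.e. w is decreasing.
The nearest critical point in that direction is w = -3, where f'' = 36 > 0 (a local minimum). The iterate converges there.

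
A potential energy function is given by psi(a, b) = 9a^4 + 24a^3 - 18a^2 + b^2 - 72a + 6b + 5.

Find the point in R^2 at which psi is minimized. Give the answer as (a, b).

(1, -3)

psi(a,b) separates as P(a) + Q(b) + 5, so its minimum is min P + min Q + 5.
P'(a) = 36(a - 1)(a + 1)(a + 2) vanishes at a ∈ {-2, -1, 1}; Q'(b) = 2b + 6 vanishes at b ∈ {-3}.
Local minima of P (where P''>0): P(-2)=24, P(1)=-57. Local minima of Q: Q(-3)=-9.
So the global minimum of psi is P(1) + Q(-3) + 5 = -57 − 9 + 5 = -61, attained at (1, -3).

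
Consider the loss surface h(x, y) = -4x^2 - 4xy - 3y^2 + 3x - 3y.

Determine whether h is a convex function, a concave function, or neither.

concave

h is quadratic, so its Hessian is the constant matrix H = [[-8, -4], [-4, -6]].
det(H) = 32, tr(H) = -14.
det(H) > 0 and tr(H) < 0, so H is negative definite everywhere: concave.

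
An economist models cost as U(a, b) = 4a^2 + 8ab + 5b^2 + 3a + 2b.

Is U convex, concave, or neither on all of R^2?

convex

U is quadratic, so its Hessian is the constant matrix H = [[8, 8], [8, 10]].
det(H) = 16, tr(H) = 18.
det(H) > 0 and tr(H) > 0, so H is positive definite everywhere: convex.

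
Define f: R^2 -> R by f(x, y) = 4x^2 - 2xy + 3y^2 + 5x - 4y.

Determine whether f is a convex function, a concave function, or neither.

convex

f is quadratic, so its Hessian is the constant matrix H = [[8, -2], [-2, 6]].
det(H) = 44, tr(H) = 14.
det(H) > 0 and tr(H) > 0, so H is positive definite everywhere: convex.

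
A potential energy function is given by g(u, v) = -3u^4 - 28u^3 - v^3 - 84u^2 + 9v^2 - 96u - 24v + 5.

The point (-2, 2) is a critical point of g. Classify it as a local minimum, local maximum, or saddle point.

The mixed partial ∂²g/∂u∂v is 0, so the Hessian at any point is diag(g_uu, g_vv) = diag(-12(3u^2 + 14u + 14), 6(-v + 3)).
At (-2, 2): H = diag(24, 6).
Both eigenvalues are positive, so H is positive definite: a local minimum.

local minimum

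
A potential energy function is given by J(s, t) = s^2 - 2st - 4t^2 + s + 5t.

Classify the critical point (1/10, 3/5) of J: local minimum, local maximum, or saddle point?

The Hessian of J is constant: H = [[2, -2], [-2, -8]].
det(H) = 2·(-8) − (-2)² = -20.
Since det(H) < 0, H is indefinite and the critical point is a saddle point.

saddle point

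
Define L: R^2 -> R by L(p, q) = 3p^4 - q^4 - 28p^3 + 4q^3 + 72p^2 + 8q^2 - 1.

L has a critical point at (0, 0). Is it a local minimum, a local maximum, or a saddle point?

local minimum

The mixed partial ∂²L/∂p∂q is 0, so the Hessian at any point is diag(L_pp, L_qq) = diag(12(3p^2 - 14p + 12), 4(-3q^2 + 6q + 4)).
At (0, 0): H = diag(144, 16).
Both eigenvalues are positive, so H is positive definite: a local minimum.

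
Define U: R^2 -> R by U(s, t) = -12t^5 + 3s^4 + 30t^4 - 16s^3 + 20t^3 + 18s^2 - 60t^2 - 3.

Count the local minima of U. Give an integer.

4

U separates as a function of s plus a function of t, so ∇U=0 decouples.
∂U/∂s = 12s(s - 3)(s - 1) = 0 at s ∈ {0, 1, 3}; ∂U/∂t = -60t(t - 2)(t - 1)(t + 1) = 0 at t ∈ {-1, 0, 1, 2}.
The Hessian is diagonal: diag(U_ss, U_tt). Second derivatives: U_ss(0)=36, U_ss(1)=-24, U_ss(3)=72; U_tt(-1)=360, U_tt(0)=-120, U_tt(1)=120, U_tt(2)=-360.
Local minima occur where both diagonal entries positive: (0, -1), (0, 1), (3, -1), (3, 1). Count: 4.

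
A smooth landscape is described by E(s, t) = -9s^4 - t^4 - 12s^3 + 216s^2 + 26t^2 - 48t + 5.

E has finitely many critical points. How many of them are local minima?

E separates as a function of s plus a function of t, so ∇E=0 decouples.
∂E/∂s = -36s(s - 3)(s + 4) = 0 at s ∈ {-4, 0, 3}; ∂E/∂t = -4(t - 3)(t - 1)(t + 4) = 0 at t ∈ {-4, 1, 3}.
The Hessian is diagonal: diag(E_ss, E_tt). Second derivatives: E_ss(-4)=-1008, E_ss(0)=432, E_ss(3)=-756; E_tt(-4)=-140, E_tt(1)=40, E_tt(3)=-56.
Local minima occur where both diagonal entries positive: (0, 1). Count: 1.

1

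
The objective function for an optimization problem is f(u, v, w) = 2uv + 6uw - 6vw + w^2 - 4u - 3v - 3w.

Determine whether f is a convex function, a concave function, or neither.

f is quadratic, so its Hessian is the constant matrix H = [[0, 2, 6], [2, 0, -6], [6, -6, 2]].
Leading principal minors: 0, -4, -152.
Neither pattern holds ⇒ H is indefinite ⇒ neither convex nor concave.

neither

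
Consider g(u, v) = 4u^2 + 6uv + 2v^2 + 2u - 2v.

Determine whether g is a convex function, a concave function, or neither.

g is quadratic, so its Hessian is the constant matrix H = [[8, 6], [6, 4]].
det(H) = -4, tr(H) = 12.
det(H) < 0, so H is indefinite: neither convex nor concave.

neither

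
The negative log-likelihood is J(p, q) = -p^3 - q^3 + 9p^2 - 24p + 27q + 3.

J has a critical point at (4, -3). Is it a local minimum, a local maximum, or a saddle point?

The mixed partial ∂²J/∂p∂q is 0, so the Hessian at any point is diag(J_pp, J_qq) = diag(6(-p + 3), -6q).
At (4, -3): H = diag(-6, 18).
The eigenvalues have opposite signs, so H is indefinite: a saddle point.

saddle point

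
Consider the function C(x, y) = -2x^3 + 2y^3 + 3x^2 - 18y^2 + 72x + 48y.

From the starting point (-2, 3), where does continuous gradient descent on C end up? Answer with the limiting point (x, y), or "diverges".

(-3, 4)

C is separable, so gradient descent decouples: x follows -∂C/∂x, y follows -∂C/∂y.
∂C/∂x = -6(x - 4)(x + 3); at x=-2 this is 36, so x decreases.
∂C/∂y = 6(y - 4)(y - 2); at y=3 this is -6, so y increases.
x converges to its nearest critical value -3 (a local min of the x-part); y converges to 4. The iterate converges to (-3, 4).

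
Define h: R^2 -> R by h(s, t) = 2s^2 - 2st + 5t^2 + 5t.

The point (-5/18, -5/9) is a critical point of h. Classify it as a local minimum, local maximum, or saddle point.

The Hessian of h is constant: H = [[4, -2], [-2, 10]].
det(H) = 4·10 − (-2)² = 36.
det(H) > 0 and tr(H) = 14 > 0, so H is positive definite and the point is a local minimum.

local minimum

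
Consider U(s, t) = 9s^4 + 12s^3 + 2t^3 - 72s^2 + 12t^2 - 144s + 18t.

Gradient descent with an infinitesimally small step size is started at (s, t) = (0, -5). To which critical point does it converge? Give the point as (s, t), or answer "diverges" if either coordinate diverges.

U is separable, so gradient descent decouples: s follows -∂U/∂s, t follows -∂U/∂t.
∂U/∂s = 36(s - 2)(s + 1)(s + 2); at s=0 this is -144, so s increases.
∂U/∂t = 6(t + 1)(t + 3); at t=-5 this is 48, so t decreases.
The t-coordinate has no critical point in that direction and runs off to infinity.

diverges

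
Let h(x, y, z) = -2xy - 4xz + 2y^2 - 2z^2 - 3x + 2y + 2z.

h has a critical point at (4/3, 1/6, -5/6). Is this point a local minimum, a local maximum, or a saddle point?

saddle point

The Hessian is constant: H = [[0, -2, -4], [-2, 4, 0], [-4, 0, -4]].
Leading principal minors: Δ₁ = 0, Δ₂ = -4, Δ₃ = -48.
The minors fit neither the all-positive nor the alternating-sign pattern, so H is indefinite: a saddle point.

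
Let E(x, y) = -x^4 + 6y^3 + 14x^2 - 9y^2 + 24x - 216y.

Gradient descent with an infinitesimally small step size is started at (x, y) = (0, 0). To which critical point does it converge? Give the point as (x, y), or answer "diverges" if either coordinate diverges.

E is separable, so gradient descent decouples: x follows -∂E/∂x, y follows -∂E/∂y.
∂E/∂x = -4(x - 3)(x + 1)(x + 2); at x=0 this is 24, so x decreases.
∂E/∂y = 18(y - 4)(y + 3); at y=0 this is -216, so y increases.
x converges to its nearest critical value -1 (a local min of the x-part); y converges to 4. The iterate converges to (-1, 4).

(-1, 4)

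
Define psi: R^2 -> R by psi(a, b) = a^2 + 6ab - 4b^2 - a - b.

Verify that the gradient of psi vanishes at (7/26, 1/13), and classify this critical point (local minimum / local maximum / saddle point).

∇psi = (2a + 6b - 1, 6a - 8b - 1); substituting (7/26, 1/13) gives ∇psi = (0, 0), so (7/26, 1/13) is indeed a critical point.
The Hessian of psi is constant: H = [[2, 6], [6, -8]].
det(H) = 2·(-8) − 6² = -52.
Since det(H) < 0, H is indefinite and the critical point is a saddle point.

saddle point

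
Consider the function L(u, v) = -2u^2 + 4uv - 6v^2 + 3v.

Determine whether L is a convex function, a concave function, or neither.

L is quadratic, so its Hessian is the constant matrix H = [[-4, 4], [4, -12]].
det(H) = 32, tr(H) = -16.
det(H) > 0 and tr(H) < 0, so H is negative definite everywhere: concave.

concave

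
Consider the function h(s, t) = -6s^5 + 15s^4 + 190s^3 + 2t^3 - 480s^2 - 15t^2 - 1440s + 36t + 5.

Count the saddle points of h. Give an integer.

4

h separates as a function of s plus a function of t, so ∇h=0 decouples.
∂h/∂s = -30(s - 4)(s - 3)(s + 1)(s + 4) = 0 at s ∈ {-4, -1, 3, 4}; ∂h/∂t = 6(t - 3)(t - 2) = 0 at t ∈ {2, 3}.
The Hessian is diagonal: diag(h_ss, h_tt). Second derivatives: h_ss(-4)=5040, h_ss(-1)=-1800, h_ss(3)=840, h_ss(4)=-1200; h_tt(2)=-6, h_tt(3)=6.
Saddle points occur where the two diagonal entries have opposite signs: (-4, 2), (-1, 3), (3, 2), (4, 3). Count: 4.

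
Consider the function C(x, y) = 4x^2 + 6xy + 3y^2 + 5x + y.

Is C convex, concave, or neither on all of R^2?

C is quadratic, so its Hessian is the constant matrix H = [[8, 6], [6, 6]].
det(H) = 12, tr(H) = 14.
det(H) > 0 and tr(H) > 0, so H is positive definite everywhere: convex.

convex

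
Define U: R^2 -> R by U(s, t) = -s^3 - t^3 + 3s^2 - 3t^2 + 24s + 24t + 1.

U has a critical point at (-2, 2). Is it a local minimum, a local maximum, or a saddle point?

saddle point

The mixed partial ∂²U/∂s∂t is 0, so the Hessian at any point is diag(U_ss, U_tt) = diag(6(-s + 1), -6(t + 1)).
At (-2, 2): H = diag(18, -18).
The eigenvalues have opposite signs, so H is indefinite: a saddle point.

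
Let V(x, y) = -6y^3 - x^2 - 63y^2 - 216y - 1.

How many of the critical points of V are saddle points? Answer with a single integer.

1

V separates as a function of x plus a function of y, so ∇V=0 decouples.
∂V/∂x = -2x = 0 at x ∈ {0}; ∂V/∂y = -18(y + 3)(y + 4) = 0 at y ∈ {-4, -3}.
The Hessian is diagonal: diag(V_xx, V_yy). Second derivatives: V_xx(0)=-2; V_yy(-4)=18, V_yy(-3)=-18.
Saddle points occur where the two diagonal entries have opposite signs: (0, -4). Count: 1.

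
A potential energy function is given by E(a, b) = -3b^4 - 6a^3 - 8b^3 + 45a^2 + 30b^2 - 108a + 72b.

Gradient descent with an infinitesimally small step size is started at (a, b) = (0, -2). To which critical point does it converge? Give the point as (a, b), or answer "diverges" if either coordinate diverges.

E is separable, so gradient descent decouples: a follows -∂E/∂a, b follows -∂E/∂b.
∂E/∂a = -18(a - 3)(a - 2); at a=0 this is -108, so a increases.
∂E/∂b = -12(b - 2)(b + 1)(b + 3); at b=-2 this is -48, so b increases.
a converges to its nearest critical value 2 (a local min of the a-part); b converges to -1. The iterate converges to (2, -1).

(2, -1)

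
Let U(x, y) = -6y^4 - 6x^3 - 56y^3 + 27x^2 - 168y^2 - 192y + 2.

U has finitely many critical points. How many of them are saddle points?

3

U separates as a function of x plus a function of y, so ∇U=0 decouples.
∂U/∂x = -18x(x - 3) = 0 at x ∈ {0, 3}; ∂U/∂y = -24(y + 1)(y + 2)(y + 4) = 0 at y ∈ {-4, -2, -1}.
The Hessian is diagonal: diag(U_xx, U_yy). Second derivatives: U_xx(0)=54, U_xx(3)=-54; U_yy(-4)=-144, U_yy(-2)=48, U_yy(-1)=-72.
Saddle points occur where the two diagonal entries have opposite signs: (0, -4), (0, -1), (3, -2). Count: 3.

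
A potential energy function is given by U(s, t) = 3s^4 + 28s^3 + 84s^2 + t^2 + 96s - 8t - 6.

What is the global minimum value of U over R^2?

U(s,t) separates as P(s) + Q(t) − 6, so its minimum is min P + min Q − 6.
P'(s) = 12(s + 1)(s + 2)(s + 4) vanishes at s ∈ {-4, -2, -1}; Q'(t) = 2(t - 4) vanishes at t ∈ {4}.
Local minima of P (where P''>0): P(-4)=-64, P(-1)=-37. Local minima of Q: Q(4)=-16.
So the global minimum of U is P(-4) + Q(4) − 6 = -64 − 16 − 6 = -86, attained at (-4, 4).

-86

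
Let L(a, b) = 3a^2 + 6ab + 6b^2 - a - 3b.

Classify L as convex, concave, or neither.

convex

L is quadratic, so its Hessian is the constant matrix H = [[6, 6], [6, 12]].
det(H) = 36, tr(H) = 18.
det(H) > 0 and tr(H) > 0, so H is positive definite everywhere: convex.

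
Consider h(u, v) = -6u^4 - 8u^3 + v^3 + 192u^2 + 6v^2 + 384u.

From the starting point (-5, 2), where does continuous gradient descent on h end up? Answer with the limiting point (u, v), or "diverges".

h is separable, so gradient descent decouples: u follows -∂h/∂u, v follows -∂h/∂v.
∂h/∂u = -24(u - 4)(u + 1)(u + 4); at u=-5 this is 864, so u decreases.
∂h/∂v = 3v(v + 4); at v=2 this is 36, so v decreases.
The u-coordinate has no critical point in that direction and runs off to infinity.

diverges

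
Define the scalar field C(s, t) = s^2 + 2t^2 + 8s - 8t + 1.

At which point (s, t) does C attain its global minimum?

C(s,t) separates as P(s) + Q(t) + 1, so its minimum is min P + min Q + 1.
P'(s) = 2s + 8 vanishes at s ∈ {-4}; Q'(t) = 4(t - 2) vanishes at t ∈ {2}.
Local minima of P (where P''>0): P(-4)=-16. Local minima of Q: Q(2)=-8.
So the global minimum of C is P(-4) + Q(2) + 1 = -16 − 8 + 1 = -23, attained at (-4, 2).

(-4, 2)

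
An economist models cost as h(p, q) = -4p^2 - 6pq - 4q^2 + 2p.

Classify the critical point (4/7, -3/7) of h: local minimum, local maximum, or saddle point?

local maximum

The Hessian of h is constant: H = [[-8, -6], [-6, -8]].
det(H) = (-8)·(-8) − (-6)² = 28.
det(H) > 0 and tr(H) = -16 < 0, so H is negative definite and the point is a local maximum.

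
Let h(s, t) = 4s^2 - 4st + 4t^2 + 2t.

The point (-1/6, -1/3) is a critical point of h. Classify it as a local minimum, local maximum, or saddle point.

The Hessian of h is constant: H = [[8, -4], [-4, 8]].
det(H) = 8·8 − (-4)² = 48.
det(H) > 0 and tr(H) = 16 > 0, so H is positive definite and the point is a local minimum.

local minimum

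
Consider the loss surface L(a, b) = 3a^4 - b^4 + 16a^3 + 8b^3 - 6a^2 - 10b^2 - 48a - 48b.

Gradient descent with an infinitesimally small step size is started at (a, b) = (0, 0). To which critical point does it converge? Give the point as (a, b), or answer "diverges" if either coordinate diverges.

L is separable, so gradient descent decouples: a follows -∂L/∂a, b follows -∂L/∂b.
∂L/∂a = 12(a - 1)(a + 1)(a + 4); at a=0 this is -48, so a increases.
∂L/∂b = -4(b - 4)(b - 3)(b + 1); at b=0 this is -48, so b increases.
a converges to its nearest critical value 1 (a local min of the a-part); b converges to 3. The iterate converges to (1, 3).

(1, 3)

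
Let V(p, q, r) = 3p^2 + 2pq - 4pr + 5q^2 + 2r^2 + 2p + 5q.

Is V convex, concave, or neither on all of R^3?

V is quadratic, so its Hessian is the constant matrix H = [[6, 2, -4], [2, 10, 0], [-4, 0, 4]].
Leading principal minors: 6, 56, 64.
All positive ⇒ H ≻ 0 ⇒ convex.

convex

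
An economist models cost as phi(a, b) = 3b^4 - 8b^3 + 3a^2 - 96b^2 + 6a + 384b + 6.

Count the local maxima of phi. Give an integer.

0

phi separates as a function of a plus a function of b, so ∇phi=0 decouples.
∂phi/∂a = 6(a + 1) = 0 at a ∈ {-1}; ∂phi/∂b = 12(b - 4)(b - 2)(b + 4) = 0 at b ∈ {-4, 2, 4}.
The Hessian is diagonal: diag(phi_aa, phi_bb). Second derivatives: phi_aa(-1)=6; phi_bb(-4)=576, phi_bb(2)=-144, phi_bb(4)=192.
Local maxima occur where both diagonal entries negative: none. Count: 0.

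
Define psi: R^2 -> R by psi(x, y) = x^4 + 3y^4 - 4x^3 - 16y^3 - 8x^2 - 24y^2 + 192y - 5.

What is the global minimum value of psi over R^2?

-437

psi(x,y) separates as P(x) + Q(y) − 5, so its minimum is min P + min Q − 5.
P'(x) = 4x(x - 4)(x + 1) vanishes at x ∈ {-1, 0, 4}; Q'(y) = 12(y - 4)(y - 2)(y + 2) vanishes at y ∈ {-2, 2, 4}.
Local minima of P (where P''>0): P(-1)=-3, P(4)=-128. Local minima of Q: Q(-2)=-304, Q(4)=128.
So the global minimum of psi is P(4) + Q(-2) − 5 = -128 − 304 − 5 = -437, attained at (4, -2).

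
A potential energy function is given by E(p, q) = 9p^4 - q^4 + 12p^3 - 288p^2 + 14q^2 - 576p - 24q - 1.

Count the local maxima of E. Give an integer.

2

E separates as a function of p plus a function of q, so ∇E=0 decouples.
∂E/∂p = 36(p - 4)(p + 1)(p + 4) = 0 at p ∈ {-4, -1, 4}; ∂E/∂q = -4(q - 2)(q - 1)(q + 3) = 0 at q ∈ {-3, 1, 2}.
The Hessian is diagonal: diag(E_pp, E_qq). Second derivatives: E_pp(-4)=864, E_pp(-1)=-540, E_pp(4)=1440; E_qq(-3)=-80, E_qq(1)=16, E_qq(2)=-20.
Local maxima occur where both diagonal entries negative: (-1, -3), (-1, 2). Count: 2.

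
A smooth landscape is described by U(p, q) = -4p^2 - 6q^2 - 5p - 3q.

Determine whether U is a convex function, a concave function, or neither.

concave

U is quadratic, so its Hessian is the constant matrix H = [[-8, 0], [0, -12]].
det(H) = 96, tr(H) = -20.
det(H) > 0 and tr(H) < 0, so H is negative definite everywhere: concave.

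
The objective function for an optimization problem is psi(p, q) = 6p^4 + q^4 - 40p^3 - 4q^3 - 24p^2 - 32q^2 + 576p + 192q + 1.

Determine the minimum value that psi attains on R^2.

psi(p,q) separates as A(p) + B(q) + 1, so its minimum is min A + min B + 1.
A'(p) = 24(p - 4)(p - 3)(p + 2) vanishes at p ∈ {-2, 3, 4}; B'(q) = 4(q - 4)(q - 3)(q + 4) vanishes at q ∈ {-4, 3, 4}.
Local minima of A (where A''>0): A(-2)=-832, A(4)=896. Local minima of B: B(-4)=-768, B(4)=256.
So the global minimum of psi is A(-2) + B(-4) + 1 = -832 − 768 + 1 = -1599, attained at (-2, -4).

-1599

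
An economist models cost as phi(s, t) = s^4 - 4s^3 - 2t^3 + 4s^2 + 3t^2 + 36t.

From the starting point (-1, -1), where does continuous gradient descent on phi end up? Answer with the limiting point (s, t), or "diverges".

(0, -2)

phi is separable, so gradient descent decouples: s follows -∂phi/∂s, t follows -∂phi/∂t.
∂phi/∂s = 4s(s - 2)(s - 1); at s=-1 this is -24, so s increases.
∂phi/∂t = -6(t - 3)(t + 2); at t=-1 this is 24, so t decreases.
s converges to its nearest critical value 0 (a local min of the s-part); t converges to -2. The iterate converges to (0, -2).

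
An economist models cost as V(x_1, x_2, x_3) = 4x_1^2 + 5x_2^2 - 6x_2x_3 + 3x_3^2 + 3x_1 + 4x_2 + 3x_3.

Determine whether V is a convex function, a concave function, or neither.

V is quadratic, so its Hessian is the constant matrix H = [[8, 0, 0], [0, 10, -6], [0, -6, 6]].
Leading principal minors: 8, 80, 192.
All positive ⇒ H ≻ 0 ⇒ convex.

convex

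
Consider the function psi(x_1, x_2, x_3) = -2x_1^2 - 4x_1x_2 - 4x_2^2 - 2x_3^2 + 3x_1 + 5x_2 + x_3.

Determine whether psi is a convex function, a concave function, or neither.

concave

psi is quadratic, so its Hessian is the constant matrix H = [[-4, -4, 0], [-4, -8, 0], [0, 0, -4]].
Leading principal minors: -4, 16, -64.
Signs alternate −, +, − ⇒ H ≺ 0 ⇒ concave.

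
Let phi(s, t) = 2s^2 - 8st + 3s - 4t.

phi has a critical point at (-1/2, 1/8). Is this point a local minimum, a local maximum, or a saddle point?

saddle point

The Hessian of phi is constant: H = [[4, -8], [-8, 0]].
det(H) = 4·0 − (-8)² = -64.
Since det(H) < 0, H is indefinite and the critical point is a saddle point.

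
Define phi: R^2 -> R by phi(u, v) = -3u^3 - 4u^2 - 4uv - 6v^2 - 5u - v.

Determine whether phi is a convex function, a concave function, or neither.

The term -3u^3 is cubic, so the Hessian is not constant.
∂²phi/∂u² = -18u - 8, which takes both signs as u varies (negative for sufficiently large u). A diagonal entry of the Hessian changing sign means the Hessian is neither positive- nor negative-semidefinite on all of R^2.

neither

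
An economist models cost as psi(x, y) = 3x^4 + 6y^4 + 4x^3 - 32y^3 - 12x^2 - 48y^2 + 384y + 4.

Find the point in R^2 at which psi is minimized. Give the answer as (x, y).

(-2, -2)

psi(x,y) separates as P(x) + Q(y) + 4, so its minimum is min P + min Q + 4.
P'(x) = 12x(x - 1)(x + 2) vanishes at x ∈ {-2, 0, 1}; Q'(y) = 24(y - 4)(y - 2)(y + 2) vanishes at y ∈ {-2, 2, 4}.
Local minima of P (where P''>0): P(-2)=-32, P(1)=-5. Local minima of Q: Q(-2)=-608, Q(4)=256.
So the global minimum of psi is P(-2) + Q(-2) + 4 = -32 − 608 + 4 = -636, attained at (-2, -2).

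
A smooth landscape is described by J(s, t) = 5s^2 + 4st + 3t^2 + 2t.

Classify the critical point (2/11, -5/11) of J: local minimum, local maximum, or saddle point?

The Hessian of J is constant: H = [[10, 4], [4, 6]].
det(H) = 10·6 − 4² = 44.
det(H) > 0 and tr(H) = 16 > 0, so H is positive definite and the point is a local minimum.

local minimum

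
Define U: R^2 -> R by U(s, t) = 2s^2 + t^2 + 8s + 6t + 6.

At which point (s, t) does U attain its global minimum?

U(s,t) separates as P(s) + Q(t) + 6, so its minimum is min P + min Q + 6.
P'(s) = 4s + 8 vanishes at s ∈ {-2}; Q'(t) = 2(t + 3) vanishes at t ∈ {-3}.
Local minima of P (where P''>0): P(-2)=-8. Local minima of Q: Q(-3)=-9.
So the global minimum of U is P(-2) + Q(-3) + 6 = -8 − 9 + 6 = -11, attained at (-2, -3).

(-2, -3)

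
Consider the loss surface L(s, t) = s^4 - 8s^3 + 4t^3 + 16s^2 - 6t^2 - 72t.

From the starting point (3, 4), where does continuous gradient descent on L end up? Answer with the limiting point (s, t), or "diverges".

L is separable, so gradient descent decouples: s follows -∂L/∂s, t follows -∂L/∂t.
∂L/∂s = 4s(s - 4)(s - 2); at s=3 this is -12, so s increases.
∂L/∂t = 12(t - 3)(t + 2); at t=4 this is 72, so t decreases.
s converges to its nearest critical value 4 (a local min of the s-part); t converges to 3. The iterate converges to (4, 3).

(4, 3)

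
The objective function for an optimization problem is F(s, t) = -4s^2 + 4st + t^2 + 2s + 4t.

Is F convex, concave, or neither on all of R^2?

F is quadratic, so its Hessian is the constant matrix H = [[-8, 4], [4, 2]].
det(H) = -32, tr(H) = -6.
det(H) < 0, so H is indefinite: neither convex nor concave.

neither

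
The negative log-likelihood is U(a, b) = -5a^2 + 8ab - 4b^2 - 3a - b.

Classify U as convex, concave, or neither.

concave

U is quadratic, so its Hessian is the constant matrix H = [[-10, 8], [8, -8]].
det(H) = 16, tr(H) = -18.
det(H) > 0 and tr(H) < 0, so H is negative definite everywhere: concave.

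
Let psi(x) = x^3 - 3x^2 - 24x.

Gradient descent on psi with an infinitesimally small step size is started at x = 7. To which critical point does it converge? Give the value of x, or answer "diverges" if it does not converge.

psi'(x) = 3(x - 4)(x + 2), so psi'(7) = 81.
Gradient descent moves in the -psi' direction, i.e. x is decreasing.
The nearest critical point in that direction is x = 4, where psi'' = 18 > 0 (a local minimum). The iterate converges there.

4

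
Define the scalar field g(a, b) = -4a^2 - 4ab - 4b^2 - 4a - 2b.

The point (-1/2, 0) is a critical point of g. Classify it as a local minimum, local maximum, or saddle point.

local maximum

The Hessian of g is constant: H = [[-8, -4], [-4, -8]].
det(H) = (-8)·(-8) − (-4)² = 48.
det(H) > 0 and tr(H) = -16 < 0, so H is negative definite and the point is a local maximum.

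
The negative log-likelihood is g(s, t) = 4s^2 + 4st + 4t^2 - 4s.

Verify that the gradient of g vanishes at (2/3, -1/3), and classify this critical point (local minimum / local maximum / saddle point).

local minimum

∇g = (8s + 4t - 4, 4s + 8t); substituting (2/3, -1/3) gives ∇g = (0, 0), so (2/3, -1/3) is indeed a critical point.
The Hessian of g is constant: H = [[8, 4], [4, 8]].
det(H) = 8·8 − 4² = 48.
det(H) > 0 and tr(H) = 16 > 0, so H is positive definite and the point is a local minimum.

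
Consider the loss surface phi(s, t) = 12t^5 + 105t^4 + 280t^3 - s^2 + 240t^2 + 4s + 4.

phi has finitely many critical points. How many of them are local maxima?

2

phi separates as a function of s plus a function of t, so ∇phi=0 decouples.
∂phi/∂s = -2(s - 2) = 0 at s ∈ {2}; ∂phi/∂t = 60t(t + 1)(t + 2)(t + 4) = 0 at t ∈ {-4, -2, -1, 0}.
The Hessian is diagonal: diag(phi_ss, phi_tt). Second derivatives: phi_ss(2)=-2; phi_tt(-4)=-1440, phi_tt(-2)=240, phi_tt(-1)=-180, phi_tt(0)=480.
Local maxima occur where both diagonal entries negative: (2, -4), (2, -1). Count: 2.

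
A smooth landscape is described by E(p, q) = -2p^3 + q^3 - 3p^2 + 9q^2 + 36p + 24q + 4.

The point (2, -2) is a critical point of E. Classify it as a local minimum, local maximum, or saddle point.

saddle point

The mixed partial ∂²E/∂p∂q is 0, so the Hessian at any point is diag(E_pp, E_qq) = diag(-6(2p + 1), 6(q + 3)).
At (2, -2): H = diag(-30, 6).
The eigenvalues have opposite signs, so H is indefinite: a saddle point.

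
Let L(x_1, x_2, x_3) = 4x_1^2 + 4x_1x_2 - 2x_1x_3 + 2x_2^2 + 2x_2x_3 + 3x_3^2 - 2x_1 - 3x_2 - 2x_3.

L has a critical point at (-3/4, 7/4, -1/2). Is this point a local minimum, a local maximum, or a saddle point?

The Hessian is constant: H = [[8, 4, -2], [4, 4, 2], [-2, 2, 6]].
Leading principal minors: Δ₁ = 8, Δ₂ = 16, Δ₃ = 16.
All leading minors are positive, so H is positive definite: a local minimum.

local minimum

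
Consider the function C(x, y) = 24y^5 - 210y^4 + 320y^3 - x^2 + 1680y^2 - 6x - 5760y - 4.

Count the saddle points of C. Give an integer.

C separates as a function of x plus a function of y, so ∇C=0 decouples.
∂C/∂x = -2(x + 3) = 0 at x ∈ {-3}; ∂C/∂y = 120(y - 4)(y - 3)(y - 2)(y + 2) = 0 at y ∈ {-2, 2, 3, 4}.
The Hessian is diagonal: diag(C_xx, C_yy). Second derivatives: C_xx(-3)=-2; C_yy(-2)=-14400, C_yy(2)=960, C_yy(3)=-600, C_yy(4)=1440.
Saddle points occur where the two diagonal entries have opposite signs: (-3, 2), (-3, 4). Count: 2.

2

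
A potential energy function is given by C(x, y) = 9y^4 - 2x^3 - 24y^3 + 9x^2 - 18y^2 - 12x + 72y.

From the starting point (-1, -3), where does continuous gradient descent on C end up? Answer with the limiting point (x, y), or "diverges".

C is separable, so gradient descent decouples: x follows -∂C/∂x, y follows -∂C/∂y.
∂C/∂x = -6(x - 2)(x - 1); at x=-1 this is -36, so x increases.
∂C/∂y = 36(y - 2)(y - 1)(y + 1); at y=-3 this is -1440, so y increases.
x converges to its nearest critical value 1 (a local min of the x-part); y converges to -1. The iterate converges to (1, -1).

(1, -1)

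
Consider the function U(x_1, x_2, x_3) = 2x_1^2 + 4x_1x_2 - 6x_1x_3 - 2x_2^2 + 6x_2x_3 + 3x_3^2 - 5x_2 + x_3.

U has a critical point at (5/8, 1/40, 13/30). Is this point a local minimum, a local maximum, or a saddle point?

saddle point

The Hessian is constant: H = [[4, 4, -6], [4, -4, 6], [-6, 6, 6]].
Leading principal minors: Δ₁ = 4, Δ₂ = -32, Δ₃ = -480.
The minors fit neither the all-positive nor the alternating-sign pattern, so H is indefinite: a saddle point.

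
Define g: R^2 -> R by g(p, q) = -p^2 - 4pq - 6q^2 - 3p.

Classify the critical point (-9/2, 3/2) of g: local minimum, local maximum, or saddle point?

The Hessian of g is constant: H = [[-2, -4], [-4, -12]].
det(H) = (-2)·(-12) − (-4)² = 8.
det(H) > 0 and tr(H) = -14 < 0, so H is negative definite and the point is a local maximum.

local maximum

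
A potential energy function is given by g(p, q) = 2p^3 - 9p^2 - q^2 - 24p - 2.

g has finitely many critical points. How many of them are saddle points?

1

g separates as a function of p plus a function of q, so ∇g=0 decouples.
∂g/∂p = 6(p - 4)(p + 1) = 0 at p ∈ {-1, 4}; ∂g/∂q = -2q = 0 at q ∈ {0}.
The Hessian is diagonal: diag(g_pp, g_qq). Second derivatives: g_pp(-1)=-30, g_pp(4)=30; g_qq(0)=-2.
Saddle points occur where the two diagonal entries have opposite signs: (4, 0). Count: 1.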